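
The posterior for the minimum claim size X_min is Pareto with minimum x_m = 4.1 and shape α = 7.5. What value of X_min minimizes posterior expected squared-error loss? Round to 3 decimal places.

The Pareto density is strictly decreasing on [x_m, ∞), so the mode is x_m = 4.100.
Mean = α·x_m/(α−1) = 7.5·4.1/6.5 = 4.731.
Squared-error loss ⇒ the optimal estimator is the posterior mean.

4.731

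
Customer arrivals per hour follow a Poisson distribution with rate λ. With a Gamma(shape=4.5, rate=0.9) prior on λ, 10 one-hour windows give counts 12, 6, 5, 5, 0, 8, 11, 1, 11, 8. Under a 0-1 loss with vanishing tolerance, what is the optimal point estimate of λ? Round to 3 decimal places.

Σ counts = 67. Posterior: Gamma(shape = 4.5+67 = 71.5, rate = 0.9+10 = 10.9).
Mode = (α−1)/β = 70.5/10.9 = 6.468.
Mean = α/β = 71.5/10.9 = 6.560.
This is the posterior mode — the MAP estimate.

6.468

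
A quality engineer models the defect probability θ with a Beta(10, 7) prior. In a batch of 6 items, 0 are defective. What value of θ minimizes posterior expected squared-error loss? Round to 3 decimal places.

0.435

Posterior: Beta(10+0, 7+6) = Beta(10, 13).
Mode = (10−1)/(10+13−2) = 9/21 = 0.429.
Mean = 10/(10+13) = 10/23 = 0.435.
Squared-error loss ⇒ the optimal estimator is the posterior mean.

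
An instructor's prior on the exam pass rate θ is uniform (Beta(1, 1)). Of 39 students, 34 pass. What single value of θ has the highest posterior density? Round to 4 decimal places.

Posterior: Beta(1+34, 1+5) = Beta(35, 6).
Mode = (35−1)/(35+6−2) = 34/39 = 0.8718.
With a flat prior the MAP equals the MLE, 34/39.
Mean = 35/(35+6) = 35/41 = 0.8537.
This is the posterior mode — the MAP estimate.

0.8718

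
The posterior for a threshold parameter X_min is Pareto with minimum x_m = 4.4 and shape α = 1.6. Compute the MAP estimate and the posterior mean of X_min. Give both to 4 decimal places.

MAP = 4.4000, posterior mean = 11.7333

The Pareto density is strictly decreasing on [x_m, ∞), so the mode is x_m = 4.4000.
Mean = α·x_m/(α−1) = 1.6·4.4/0.6 = 11.7333.
The posterior is right-skewed, so the mean exceeds the mode.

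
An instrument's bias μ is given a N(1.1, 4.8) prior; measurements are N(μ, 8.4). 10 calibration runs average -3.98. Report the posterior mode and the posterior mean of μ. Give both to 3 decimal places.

posterior mode = -3.223, posterior mean = -3.223

Posterior for μ is Normal. Precision-weighted mean: (1/4.8·1.1 + 10/8.4·-3.98) / (1/4.8 + 10/8.4) = -3.223.
A Normal posterior is symmetric, so mode = mean.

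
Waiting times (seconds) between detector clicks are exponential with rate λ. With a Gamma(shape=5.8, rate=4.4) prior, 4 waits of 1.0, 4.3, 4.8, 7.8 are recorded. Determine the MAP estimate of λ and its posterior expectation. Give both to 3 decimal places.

λ_MAP = 0.395, E[λ|data] = 0.439

Σ times = 17.9. Posterior: Gamma(shape = 5.8+4 = 9.8, rate = 4.4+17.9 = 22.3).
Mode = (α−1)/β = 8.8/22.3 = 0.395.
Mean = α/β = 9.8/22.3 = 0.439.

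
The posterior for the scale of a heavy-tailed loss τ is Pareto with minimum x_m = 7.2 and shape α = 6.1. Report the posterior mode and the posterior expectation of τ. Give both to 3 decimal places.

The Pareto density is strictly decreasing on [x_m, ∞), so the mode is x_m = 7.200.
Mean = α·x_m/(α−1) = 6.1·7.2/5.1 = 8.612.

MAP = 7.200, posterior mean = 8.612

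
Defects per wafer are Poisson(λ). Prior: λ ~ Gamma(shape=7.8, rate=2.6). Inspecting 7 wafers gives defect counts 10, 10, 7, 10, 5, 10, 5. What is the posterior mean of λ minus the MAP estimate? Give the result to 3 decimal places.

0.104

Σ counts = 57. Posterior: Gamma(shape = 7.8+57 = 64.8, rate = 2.6+7 = 9.6).
Mode = (α−1)/β = 63.8/9.6 = 6.646.
Mean = α/β = 64.8/9.6 = 6.750.
Difference = 6.750 − 6.646 = 0.104.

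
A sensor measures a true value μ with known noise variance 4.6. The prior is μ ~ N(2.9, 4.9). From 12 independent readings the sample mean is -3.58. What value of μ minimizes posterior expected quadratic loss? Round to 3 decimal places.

Posterior for μ is Normal. Precision-weighted mean: (1/4.9·2.9 + 12/4.6·-3.58) / (1/4.9 + 12/4.6) = -3.110.
A Normal posterior is symmetric, so mode = mean.
Quadratic loss ⇒ the optimal estimator is the posterior mean.

-3.110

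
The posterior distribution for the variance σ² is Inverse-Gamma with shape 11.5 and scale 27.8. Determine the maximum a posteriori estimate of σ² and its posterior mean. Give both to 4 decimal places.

Mode = β/(α+1) = 27.8/12.5 = 2.2240.
Mean = β/(α−1) = 27.8/10.5 = 2.6476.
The mean is pulled above the mode by the posterior's right skew.

σ²_MAP = 2.2240, E[σ²|data] = 2.6476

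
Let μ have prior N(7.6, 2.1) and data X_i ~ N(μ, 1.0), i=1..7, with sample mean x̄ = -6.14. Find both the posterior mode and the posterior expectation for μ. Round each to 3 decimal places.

μ_MAP = -5.265, E[μ|data] = -5.265

Posterior for μ is Normal. Precision-weighted mean: (1/2.1·7.6 + 7/1.0·-6.14) / (1/2.1 + 7/1.0) = -5.265.
A Normal posterior is symmetric, so mode = mean.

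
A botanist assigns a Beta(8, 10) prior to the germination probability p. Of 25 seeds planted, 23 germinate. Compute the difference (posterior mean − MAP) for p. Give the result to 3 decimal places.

Posterior: Beta(8+23, 10+2) = Beta(31, 12).
Mode = (31−1)/(31+12−2) = 30/41 = 0.732.
Mean = 31/(31+12) = 31/43 = 0.721.
Difference = 0.721 − 0.732 = -0.011.

-0.011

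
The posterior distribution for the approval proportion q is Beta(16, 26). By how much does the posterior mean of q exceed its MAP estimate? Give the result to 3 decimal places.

0.006

Mode = (16−1)/(16+26−2) = 15/40 = 0.375.
Mean = 16/(16+26) = 16/42 = 0.381.
Difference = 0.381 − 0.375 = 0.006.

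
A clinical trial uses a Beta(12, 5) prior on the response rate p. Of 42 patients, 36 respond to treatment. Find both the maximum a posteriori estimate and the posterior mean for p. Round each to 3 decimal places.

MAP = 0.825, posterior mean = 0.814

Posterior: Beta(12+36, 5+6) = Beta(48, 11).
Mode = (48−1)/(48+11−2) = 47/57 = 0.825.
Mean = 48/(48+11) = 48/59 = 0.814.
The mean is pulled below the mode by the posterior's left skew.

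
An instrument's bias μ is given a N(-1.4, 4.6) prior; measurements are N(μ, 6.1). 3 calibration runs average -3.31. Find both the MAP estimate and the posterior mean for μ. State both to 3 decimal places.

Posterior for μ is Normal. Precision-weighted mean: (1/4.6·-1.4 + 3/6.1·-3.31) / (1/4.6 + 3/6.1) = -2.725.
A Normal posterior is symmetric, so mode = mean.

MAP = -2.725, posterior mean = -2.725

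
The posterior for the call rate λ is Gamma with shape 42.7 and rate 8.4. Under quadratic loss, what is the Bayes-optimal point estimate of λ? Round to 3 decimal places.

Mode = (α−1)/β = 41.7/8.4 = 4.964.
Mean = α/β = 42.7/8.4 = 5.083.
Quadratic loss ⇒ the optimal estimator is the posterior mean.

5.083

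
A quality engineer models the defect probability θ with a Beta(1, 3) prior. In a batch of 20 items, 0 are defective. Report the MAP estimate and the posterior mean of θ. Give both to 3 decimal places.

Posterior: Beta(1+0, 3+20) = Beta(1, 23).
Since α = 1 ≤ 1 and β > 1, the Beta density is monotone decreasing on [0,1]; the mode is at 0.
Mean = 1/(1+23) = 0.042.

MAP: 0.000. Posterior mean: 0.042.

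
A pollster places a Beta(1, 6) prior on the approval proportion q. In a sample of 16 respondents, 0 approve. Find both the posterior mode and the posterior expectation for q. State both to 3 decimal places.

MAP = 0.000, posterior mean = 0.043

Posterior: Beta(1+0, 6+16) = Beta(1, 22).
Since α = 1 ≤ 1 and β > 1, the Beta density is monotone decreasing on [0,1]; the mode is at 0.
Mean = 1/(1+22) = 0.043.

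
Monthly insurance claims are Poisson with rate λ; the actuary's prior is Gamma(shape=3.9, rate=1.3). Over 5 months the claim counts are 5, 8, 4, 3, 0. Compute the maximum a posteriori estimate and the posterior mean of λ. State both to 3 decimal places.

Σ counts = 20. Posterior: Gamma(shape = 3.9+20 = 23.9, rate = 1.3+5 = 6.3).
Mode = (α−1)/β = 22.9/6.3 = 3.635.
Mean = α/β = 23.9/6.3 = 3.794.

MAP: 3.635. Posterior mean: 3.794.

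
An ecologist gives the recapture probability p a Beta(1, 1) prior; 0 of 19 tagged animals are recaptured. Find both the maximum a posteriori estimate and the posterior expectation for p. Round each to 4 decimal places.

p_MAP = 0.0000, E[p|data] = 0.0476

Posterior: Beta(1+0, 1+19) = Beta(1, 20).
Since α = 1 ≤ 1 and β > 1, the Beta density is monotone decreasing on [0,1]; the mode is at 0.
Mean = 1/(1+20) = 0.0476.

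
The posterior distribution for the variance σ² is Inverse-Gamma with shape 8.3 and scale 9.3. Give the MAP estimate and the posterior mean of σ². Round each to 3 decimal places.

MAP: 1.000. Posterior mean: 1.274.

Mode = β/(α+1) = 9.3/9.3 = 1.000.
Mean = β/(α−1) = 9.3/7.3 = 1.274.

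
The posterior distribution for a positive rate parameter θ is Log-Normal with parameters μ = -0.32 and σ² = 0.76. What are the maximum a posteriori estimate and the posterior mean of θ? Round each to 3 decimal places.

maximum a posteriori estimate = 0.340, posterior mean = 1.062

Mode = exp(μ − σ²) = exp(-1.08) = 0.340.
Mean = exp(μ + σ²/2) = exp(0.060) = 1.062.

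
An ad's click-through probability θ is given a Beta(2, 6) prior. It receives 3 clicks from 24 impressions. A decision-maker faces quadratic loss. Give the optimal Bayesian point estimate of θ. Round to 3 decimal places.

Posterior: Beta(2+3, 6+21) = Beta(5, 27).
Mode = (5−1)/(5+27−2) = 4/30 = 0.133.
Mean = 5/(5+27) = 5/32 = 0.156.
Quadratic loss ⇒ the optimal estimator is the posterior mean.

0.156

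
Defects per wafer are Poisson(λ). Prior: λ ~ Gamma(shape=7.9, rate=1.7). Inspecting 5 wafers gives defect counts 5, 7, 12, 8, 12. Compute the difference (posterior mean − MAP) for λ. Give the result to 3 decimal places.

Σ counts = 44. Posterior: Gamma(shape = 7.9+44 = 51.9, rate = 1.7+5 = 6.7).
Mode = (α−1)/β = 50.9/6.7 = 7.597.
Mean = α/β = 51.9/6.7 = 7.746.
Difference = 7.746 − 7.597 = 0.149.

0.149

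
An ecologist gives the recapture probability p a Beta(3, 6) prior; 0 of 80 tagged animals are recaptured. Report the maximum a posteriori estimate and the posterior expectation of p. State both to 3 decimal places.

Posterior: Beta(3+0, 6+80) = Beta(3, 86).
Mode = (3−1)/(3+86−2) = 2/87 = 0.023.
Mean = 3/(3+86) = 3/89 = 0.034.

MAP: 0.023. Posterior mean: 0.034.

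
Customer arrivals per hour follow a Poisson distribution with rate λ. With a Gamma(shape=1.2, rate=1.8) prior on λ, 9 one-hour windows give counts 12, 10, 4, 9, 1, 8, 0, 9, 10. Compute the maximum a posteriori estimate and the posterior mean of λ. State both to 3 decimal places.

Σ counts = 63. Posterior: Gamma(shape = 1.2+63 = 64.2, rate = 1.8+9 = 10.8).
Mode = (α−1)/β = 63.2/10.8 = 5.852.
Mean = α/β = 64.2/10.8 = 5.944.

MAP = 5.852; posterior mean = 5.944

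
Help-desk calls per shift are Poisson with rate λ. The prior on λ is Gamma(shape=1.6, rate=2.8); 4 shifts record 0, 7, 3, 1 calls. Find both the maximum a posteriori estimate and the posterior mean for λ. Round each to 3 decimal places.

Σ counts = 11. Posterior: Gamma(shape = 1.6+11 = 12.6, rate = 2.8+4 = 6.8).
Mode = (α−1)/β = 11.6/6.8 = 1.706.
Mean = α/β = 12.6/6.8 = 1.853.
Right-skewed posterior ⇒ mode < mean.

MAP = 1.706, posterior mean = 1.853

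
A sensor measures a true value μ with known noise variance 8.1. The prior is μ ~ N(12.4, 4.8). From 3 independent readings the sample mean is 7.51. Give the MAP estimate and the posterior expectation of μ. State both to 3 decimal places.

Posterior for μ is Normal. Precision-weighted mean: (1/4.8·12.4 + 3/8.1·7.51) / (1/4.8 + 3/8.1) = 9.270.
A Normal posterior is symmetric, so mode = mean.

MAP = 9.270, posterior mean = 9.270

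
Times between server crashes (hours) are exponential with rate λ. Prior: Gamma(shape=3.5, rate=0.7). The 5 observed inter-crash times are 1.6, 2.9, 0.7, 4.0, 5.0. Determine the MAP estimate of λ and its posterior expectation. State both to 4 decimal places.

Σ times = 14.2. Posterior: Gamma(shape = 3.5+5 = 8.5, rate = 0.7+14.2 = 14.9).
Mode = (α−1)/β = 7.5/14.9 = 0.5034.
Mean = α/β = 8.5/14.9 = 0.5705.

MAP: 0.5034. Posterior mean: 0.5705.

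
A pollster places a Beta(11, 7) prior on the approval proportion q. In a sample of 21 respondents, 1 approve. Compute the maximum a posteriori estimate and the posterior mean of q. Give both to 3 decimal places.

MAP = 0.297, posterior mean = 0.308

Posterior: Beta(11+1, 7+20) = Beta(12, 27).
Mode = (12−1)/(12+27−2) = 11/37 = 0.297.
Mean = 12/(12+27) = 12/39 = 0.308.
The mean is pulled above the mode by the posterior's right skew.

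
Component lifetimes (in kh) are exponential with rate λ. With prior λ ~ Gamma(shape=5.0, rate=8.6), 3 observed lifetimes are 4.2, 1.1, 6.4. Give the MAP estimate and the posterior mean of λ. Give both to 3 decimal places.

Σ times = 11.7. Posterior: Gamma(shape = 5.0+3 = 8.0, rate = 8.6+11.7 = 20.3).
Mode = (α−1)/β = 7.0/20.3 = 0.345.
Mean = α/β = 8.0/20.3 = 0.394.

MAP: 0.345. Posterior mean: 0.394.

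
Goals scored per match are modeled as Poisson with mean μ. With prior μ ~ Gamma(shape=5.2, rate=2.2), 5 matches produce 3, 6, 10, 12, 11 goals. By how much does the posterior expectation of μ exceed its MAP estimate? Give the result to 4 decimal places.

Σ counts = 42. Posterior: Gamma(shape = 5.2+42 = 47.2, rate = 2.2+5 = 7.2).
Mode = (α−1)/β = 46.2/7.2 = 6.4167.
Mean = α/β = 47.2/7.2 = 6.5556.
Difference = 6.5556 − 6.4167 = 0.1389.

0.1389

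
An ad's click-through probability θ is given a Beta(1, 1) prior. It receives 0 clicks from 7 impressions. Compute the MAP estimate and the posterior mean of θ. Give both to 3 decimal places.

MAP estimate = 0.000, posterior mean = 0.111

Posterior: Beta(1+0, 1+7) = Beta(1, 8).
Since α = 1 ≤ 1 and β > 1, the Beta density is monotone decreasing on [0,1]; the mode is at 0.
Mean = 1/(1+8) = 0.111.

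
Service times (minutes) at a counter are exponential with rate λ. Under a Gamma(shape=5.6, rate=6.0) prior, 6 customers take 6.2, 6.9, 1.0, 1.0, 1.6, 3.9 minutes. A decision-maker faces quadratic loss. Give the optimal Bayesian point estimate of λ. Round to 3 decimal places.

Σ times = 20.6. Posterior: Gamma(shape = 5.6+6 = 11.6, rate = 6.0+20.6 = 26.6).
Mode = (α−1)/β = 10.6/26.6 = 0.398.
Mean = α/β = 11.6/26.6 = 0.436.
Quadratic loss ⇒ the optimal estimator is the posterior mean.

0.436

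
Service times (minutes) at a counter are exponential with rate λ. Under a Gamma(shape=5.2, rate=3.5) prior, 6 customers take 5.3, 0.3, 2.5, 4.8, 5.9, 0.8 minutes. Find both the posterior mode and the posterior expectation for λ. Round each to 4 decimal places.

λ_MAP = 0.4416, E[λ|data] = 0.4848

Σ times = 19.6. Posterior: Gamma(shape = 5.2+6 = 11.2, rate = 3.5+19.6 = 23.1).
Mode = (α−1)/β = 10.2/23.1 = 0.4416.
Mean = α/β = 11.2/23.1 = 0.4848.
Right-skewed posterior ⇒ mode < mean.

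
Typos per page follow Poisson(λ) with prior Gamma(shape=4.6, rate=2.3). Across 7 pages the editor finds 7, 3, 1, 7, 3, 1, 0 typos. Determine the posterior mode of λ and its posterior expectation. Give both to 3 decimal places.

posterior mode = 2.753, posterior expectation = 2.860

Σ counts = 22. Posterior: Gamma(shape = 4.6+22 = 26.6, rate = 2.3+7 = 9.3).
Mode = (α−1)/β = 25.6/9.3 = 2.753.
Mean = α/β = 26.6/9.3 = 2.860.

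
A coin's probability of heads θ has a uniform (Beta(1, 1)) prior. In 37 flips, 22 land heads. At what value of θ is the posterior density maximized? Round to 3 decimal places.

Posterior: Beta(1+22, 1+15) = Beta(23, 16).
Mode = (23−1)/(23+16−2) = 22/37 = 0.595.
With a flat prior the MAP equals the MLE, 22/37.
Mean = 23/(23+16) = 23/39 = 0.590.
This is the posterior mode — the MAP estimate.

0.595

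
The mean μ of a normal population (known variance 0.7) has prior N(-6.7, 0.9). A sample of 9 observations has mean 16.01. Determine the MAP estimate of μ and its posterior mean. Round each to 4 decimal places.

MAP estimate = 14.2035, posterior mean = 14.2035

Posterior for μ is Normal. Precision-weighted mean: (1/0.9·-6.7 + 9/0.7·16.01) / (1/0.9 + 9/0.7) = 14.2035.
A Normal posterior is symmetric, so mode = mean.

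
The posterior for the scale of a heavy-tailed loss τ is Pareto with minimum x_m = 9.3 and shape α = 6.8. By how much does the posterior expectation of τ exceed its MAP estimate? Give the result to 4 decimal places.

The Pareto density is strictly decreasing on [x_m, ∞), so the mode is x_m = 9.3000.
Mean = α·x_m/(α−1) = 6.8·9.3/5.8 = 10.9034.
Difference = 10.9034 − 9.3000 = 1.6034.

1.6034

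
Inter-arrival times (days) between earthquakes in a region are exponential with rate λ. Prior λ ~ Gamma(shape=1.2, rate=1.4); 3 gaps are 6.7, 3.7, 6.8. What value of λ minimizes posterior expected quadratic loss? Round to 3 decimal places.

Σ times = 17.2. Posterior: Gamma(shape = 1.2+3 = 4.2, rate = 1.4+17.2 = 18.6).
Mode = (α−1)/β = 3.2/18.6 = 0.172.
Mean = α/β = 4.2/18.6 = 0.226.
Quadratic loss ⇒ the optimal estimator is the posterior mean.

0.226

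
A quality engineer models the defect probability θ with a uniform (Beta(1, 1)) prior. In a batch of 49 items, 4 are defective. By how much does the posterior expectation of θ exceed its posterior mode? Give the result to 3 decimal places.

0.016

Posterior: Beta(1+4, 1+45) = Beta(5, 46).
Mode = (5−1)/(5+46−2) = 4/49 = 0.082.
With a flat prior the MAP equals the MLE, 4/49.
Mean = 5/(5+46) = 5/51 = 0.098.
Difference = 0.098 − 0.082 = 0.016.
Right-skewed posterior ⇒ mode < mean.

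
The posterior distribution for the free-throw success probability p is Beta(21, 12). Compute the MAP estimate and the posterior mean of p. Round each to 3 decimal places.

Mode = (21−1)/(21+12−2) = 20/31 = 0.645.
Mean = 21/(21+12) = 21/33 = 0.636.
Left-skewed posterior ⇒ mean < mode.

MAP = 0.645, posterior mean = 0.636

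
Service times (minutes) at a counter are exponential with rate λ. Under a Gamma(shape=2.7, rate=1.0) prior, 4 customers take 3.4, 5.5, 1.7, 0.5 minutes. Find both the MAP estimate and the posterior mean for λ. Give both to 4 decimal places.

MAP = 0.4711; posterior mean = 0.5537

Σ times = 11.1. Posterior: Gamma(shape = 2.7+4 = 6.7, rate = 1.0+11.1 = 12.1).
Mode = (α−1)/β = 5.7/12.1 = 0.4711.
Mean = α/β = 6.7/12.1 = 0.5537.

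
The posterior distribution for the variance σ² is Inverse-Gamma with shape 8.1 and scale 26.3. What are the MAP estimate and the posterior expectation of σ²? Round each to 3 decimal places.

σ²_MAP = 2.890, E[σ²|data] = 3.704

Mode = β/(α+1) = 26.3/9.1 = 2.890.
Mean = β/(α−1) = 26.3/7.1 = 3.704.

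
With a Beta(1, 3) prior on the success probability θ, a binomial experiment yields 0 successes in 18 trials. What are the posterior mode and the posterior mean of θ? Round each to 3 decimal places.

Posterior: Beta(1+0, 3+18) = Beta(1, 21).
Since α = 1 ≤ 1 and β > 1, the Beta density is monotone decreasing on [0,1]; the mode is at 0.
Mean = 1/(1+21) = 0.045.
Right-skewed posterior ⇒ mode < mean.

MAP = 0.000, posterior mean = 0.045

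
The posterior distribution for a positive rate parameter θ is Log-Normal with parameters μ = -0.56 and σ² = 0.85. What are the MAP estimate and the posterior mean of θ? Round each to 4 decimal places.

MAP = 0.2441; posterior mean = 0.8737

Mode = exp(μ − σ²) = exp(-1.41) = 0.2441.
Mean = exp(μ + σ²/2) = exp(-0.135) = 0.8737.
Right-skewed posterior ⇒ mode < mean.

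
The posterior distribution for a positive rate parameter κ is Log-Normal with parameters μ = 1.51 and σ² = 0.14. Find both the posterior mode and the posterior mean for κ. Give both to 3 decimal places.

Mode = exp(μ − σ²) = exp(1.37) = 3.935.
Mean = exp(μ + σ²/2) = exp(1.580) = 4.855.
Mean > mode: the posterior has a right tail.

κ_MAP = 3.935, E[κ|data] = 4.855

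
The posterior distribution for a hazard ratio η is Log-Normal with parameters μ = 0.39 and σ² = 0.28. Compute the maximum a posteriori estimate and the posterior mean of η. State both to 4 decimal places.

maximum a posteriori estimate = 1.1163, posterior mean = 1.6989

Mode = exp(μ − σ²) = exp(0.11) = 1.1163.
Mean = exp(μ + σ²/2) = exp(0.530) = 1.6989.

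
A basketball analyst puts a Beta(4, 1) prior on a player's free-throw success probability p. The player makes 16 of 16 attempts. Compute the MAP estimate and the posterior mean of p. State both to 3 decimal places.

MAP = 1.000; posterior mean = 0.952

Posterior: Beta(4+16, 1+0) = Beta(20, 1).
Since β = 1 ≤ 1 and α > 1, the Beta density is monotone increasing on [0,1]; the mode is at 1.
Mean = 20/(20+1) = 0.952.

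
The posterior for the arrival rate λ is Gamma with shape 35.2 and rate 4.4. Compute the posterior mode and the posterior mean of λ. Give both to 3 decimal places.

Mode = (α−1)/β = 34.2/4.4 = 7.773.
Mean = α/β = 35.2/4.4 = 8.000.
Mean > mode: the posterior has a right tail.

MAP = 7.773, posterior mean = 8.000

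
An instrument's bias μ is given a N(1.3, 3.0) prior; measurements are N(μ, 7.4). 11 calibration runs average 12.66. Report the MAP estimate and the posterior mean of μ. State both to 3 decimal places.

Posterior for μ is Normal. Precision-weighted mean: (1/3.0·1.3 + 11/7.4·12.66) / (1/3.0 + 11/7.4) = 10.579.
A Normal posterior is symmetric, so mode = mean.

MAP = 10.579, posterior mean = 10.579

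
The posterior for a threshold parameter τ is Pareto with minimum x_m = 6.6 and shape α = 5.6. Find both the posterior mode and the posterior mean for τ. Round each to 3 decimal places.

MAP = 6.600, posterior mean = 8.035

The Pareto density is strictly decreasing on [x_m, ∞), so the mode is x_m = 6.600.
Mean = α·x_m/(α−1) = 5.6·6.6/4.6 = 8.035.
The mean is pulled above the mode by the posterior's right skew.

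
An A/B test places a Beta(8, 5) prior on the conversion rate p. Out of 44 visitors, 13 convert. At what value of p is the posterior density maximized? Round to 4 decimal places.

0.3636

Posterior: Beta(8+13, 5+31) = Beta(21, 36).
Mode = (21−1)/(21+36−2) = 20/55 = 0.3636.
Mean = 21/(21+36) = 21/57 = 0.3684.
This is the posterior mode — the MAP estimate.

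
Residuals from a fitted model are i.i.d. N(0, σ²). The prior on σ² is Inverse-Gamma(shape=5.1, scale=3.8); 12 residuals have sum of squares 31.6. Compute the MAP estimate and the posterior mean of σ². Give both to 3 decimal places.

MAP = 1.620; posterior mean = 1.941

Posterior: Inverse-Gamma(shape = 5.1+12/2 = 11.1, scale = 3.8+31.6/2 = 19.6).
Mode = β/(α+1) = 19.6/12.1 = 1.620.
Mean = β/(α−1) = 19.6/10.1 = 1.941.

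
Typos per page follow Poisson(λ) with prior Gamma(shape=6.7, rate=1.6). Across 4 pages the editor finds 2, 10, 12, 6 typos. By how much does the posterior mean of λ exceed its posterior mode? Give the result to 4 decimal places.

0.1786

Σ counts = 30. Posterior: Gamma(shape = 6.7+30 = 36.7, rate = 1.6+4 = 5.6).
Mode = (α−1)/β = 35.7/5.6 = 6.3750.
Mean = α/β = 36.7/5.6 = 6.5536.
Difference = 6.5536 − 6.3750 = 0.1786.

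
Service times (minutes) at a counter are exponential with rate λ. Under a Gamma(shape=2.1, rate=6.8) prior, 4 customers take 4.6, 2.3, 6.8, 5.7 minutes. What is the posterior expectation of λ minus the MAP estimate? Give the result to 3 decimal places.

Σ times = 19.4. Posterior: Gamma(shape = 2.1+4 = 6.1, rate = 6.8+19.4 = 26.2).
Mode = (α−1)/β = 5.1/26.2 = 0.195.
Mean = α/β = 6.1/26.2 = 0.233.
Difference = 0.233 − 0.195 = 0.038.
Right-skewed posterior ⇒ mode < mean.

0.038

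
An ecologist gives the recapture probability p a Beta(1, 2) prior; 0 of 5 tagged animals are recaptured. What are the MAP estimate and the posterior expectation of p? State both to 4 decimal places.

Posterior: Beta(1+0, 2+5) = Beta(1, 7).
Since α = 1 ≤ 1 and β > 1, the Beta density is monotone decreasing on [0,1]; the mode is at 0.
Mean = 1/(1+7) = 0.1250.

MAP = 0.0000, posterior mean = 0.1250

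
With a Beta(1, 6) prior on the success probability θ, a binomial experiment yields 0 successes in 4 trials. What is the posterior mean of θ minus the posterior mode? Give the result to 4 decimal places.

Posterior: Beta(1+0, 6+4) = Beta(1, 10).
Since α = 1 ≤ 1 and β > 1, the Beta density is monotone decreasing on [0,1]; the mode is at 0.
Mean = 1/(1+10) = 0.0909.
Difference = 0.0909 − 0.0000 = 0.0909.

0.0909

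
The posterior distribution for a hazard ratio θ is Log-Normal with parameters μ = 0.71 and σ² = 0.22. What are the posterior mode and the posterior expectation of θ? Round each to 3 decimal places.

Mode = exp(μ − σ²) = exp(0.49) = 1.632.
Mean = exp(μ + σ²/2) = exp(0.820) = 2.270.
The mean is pulled above the mode by the posterior's right skew.

θ_MAP = 1.632, E[θ|data] = 2.270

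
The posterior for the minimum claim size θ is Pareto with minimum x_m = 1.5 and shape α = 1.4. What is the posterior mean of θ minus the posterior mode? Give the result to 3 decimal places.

The Pareto density is strictly decreasing on [x_m, ∞), so the mode is x_m = 1.500.
Mean = α·x_m/(α−1) = 1.4·1.5/0.4 = 5.250.
Difference = 5.250 − 1.500 = 3.750.

3.750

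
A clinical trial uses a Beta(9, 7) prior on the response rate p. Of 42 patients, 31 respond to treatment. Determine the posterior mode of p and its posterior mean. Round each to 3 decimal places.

MAP: 0.696. Posterior mean: 0.690.

Posterior: Beta(9+31, 7+11) = Beta(40, 18).
Mode = (40−1)/(40+18−2) = 39/56 = 0.696.
Mean = 40/(40+18) = 40/58 = 0.690.
The mean is pulled below the mode by the posterior's left skew.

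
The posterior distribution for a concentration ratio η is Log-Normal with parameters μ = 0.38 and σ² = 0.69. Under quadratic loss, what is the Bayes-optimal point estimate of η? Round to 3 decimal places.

2.065

Mode = exp(μ − σ²) = exp(-0.31) = 0.733.
Mean = exp(μ + σ²/2) = exp(0.725) = 2.065.
Quadratic loss ⇒ the optimal estimator is the posterior mean.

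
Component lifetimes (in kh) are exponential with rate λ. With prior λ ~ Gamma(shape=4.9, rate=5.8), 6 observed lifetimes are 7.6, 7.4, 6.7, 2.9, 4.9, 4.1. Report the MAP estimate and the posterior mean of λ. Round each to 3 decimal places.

MAP = 0.251; posterior mean = 0.277

Σ times = 33.6. Posterior: Gamma(shape = 4.9+6 = 10.9, rate = 5.8+33.6 = 39.4).
Mode = (α−1)/β = 9.9/39.4 = 0.251.
Mean = α/β = 10.9/39.4 = 0.277.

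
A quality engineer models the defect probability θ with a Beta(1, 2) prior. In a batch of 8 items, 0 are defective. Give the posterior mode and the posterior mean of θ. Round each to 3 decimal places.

MAP = 0.000, posterior mean = 0.091

Posterior: Beta(1+0, 2+8) = Beta(1, 10).
Since α = 1 ≤ 1 and β > 1, the Beta density is monotone decreasing on [0,1]; the mode is at 0.
Mean = 1/(1+10) = 0.091.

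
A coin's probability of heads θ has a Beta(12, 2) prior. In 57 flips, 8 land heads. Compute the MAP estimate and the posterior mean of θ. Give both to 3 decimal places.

Posterior: Beta(12+8, 2+49) = Beta(20, 51).
Mode = (20−1)/(20+51−2) = 19/69 = 0.275.
Mean = 20/(20+51) = 20/71 = 0.282.
The posterior is right-skewed, so the mean exceeds the mode.

θ_MAP = 0.275, E[θ|data] = 0.282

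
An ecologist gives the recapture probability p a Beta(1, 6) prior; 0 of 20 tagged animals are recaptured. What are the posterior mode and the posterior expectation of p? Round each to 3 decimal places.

MAP = 0.000, posterior mean = 0.037

Posterior: Beta(1+0, 6+20) = Beta(1, 26).
Since α = 1 ≤ 1 and β > 1, the Beta density is monotone decreasing on [0,1]; the mode is at 0.
Mean = 1/(1+26) = 0.037.
Mean > mode: the posterior has a right tail.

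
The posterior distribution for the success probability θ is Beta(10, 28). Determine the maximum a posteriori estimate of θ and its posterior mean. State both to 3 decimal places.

Mode = (10−1)/(10+28−2) = 9/36 = 0.250.
Mean = 10/(10+28) = 10/38 = 0.263.
Mean > mode: the posterior has a right tail.

θ_MAP = 0.250, E[θ|data] = 0.263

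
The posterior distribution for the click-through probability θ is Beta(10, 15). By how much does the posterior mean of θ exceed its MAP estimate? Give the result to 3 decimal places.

0.009

Mode = (10−1)/(10+15−2) = 9/23 = 0.391.
Mean = 10/(10+15) = 10/25 = 0.400.
Difference = 0.400 − 0.391 = 0.009.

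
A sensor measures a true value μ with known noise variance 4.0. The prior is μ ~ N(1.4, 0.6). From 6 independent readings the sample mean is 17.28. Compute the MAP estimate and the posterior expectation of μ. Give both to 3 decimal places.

MAP = 8.922; posterior mean = 8.922

Posterior for μ is Normal. Precision-weighted mean: (1/0.6·1.4 + 6/4.0·17.28) / (1/0.6 + 6/4.0) = 8.922.
A Normal posterior is symmetric, so mode = mean.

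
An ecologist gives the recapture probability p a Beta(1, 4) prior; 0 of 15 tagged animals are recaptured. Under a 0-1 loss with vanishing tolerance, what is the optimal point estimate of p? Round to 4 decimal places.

0.0000

Posterior: Beta(1+0, 4+15) = Beta(1, 19).
Since α = 1 ≤ 1 and β > 1, the Beta density is monotone decreasing on [0,1]; the mode is at 0.
Mean = 1/(1+19) = 0.0500.
This is the posterior mode — the MAP estimate.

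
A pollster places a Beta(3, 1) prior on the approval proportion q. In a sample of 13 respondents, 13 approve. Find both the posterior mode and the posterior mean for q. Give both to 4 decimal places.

Posterior: Beta(3+13, 1+0) = Beta(16, 1).
Since β = 1 ≤ 1 and α > 1, the Beta density is monotone increasing on [0,1]; the mode is at 1.
Mean = 16/(16+1) = 0.9412.

q_MAP = 1.0000, E[q|data] = 0.9412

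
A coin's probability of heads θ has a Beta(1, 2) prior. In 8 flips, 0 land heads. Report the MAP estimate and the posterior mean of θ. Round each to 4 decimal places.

Posterior: Beta(1+0, 2+8) = Beta(1, 10).
Since α = 1 ≤ 1 and β > 1, the Beta density is monotone decreasing on [0,1]; the mode is at 0.
Mean = 1/(1+10) = 0.0909.
Mean > mode: the posterior has a right tail.

MAP = 0.0000; posterior mean = 0.0909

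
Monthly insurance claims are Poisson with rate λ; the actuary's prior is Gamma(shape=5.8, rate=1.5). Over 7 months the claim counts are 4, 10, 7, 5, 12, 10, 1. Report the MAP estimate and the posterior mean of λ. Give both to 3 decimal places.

Σ counts = 49. Posterior: Gamma(shape = 5.8+49 = 54.8, rate = 1.5+7 = 8.5).
Mode = (α−1)/β = 53.8/8.5 = 6.329.
Mean = α/β = 54.8/8.5 = 6.447.

MAP: 6.329. Posterior mean: 6.447.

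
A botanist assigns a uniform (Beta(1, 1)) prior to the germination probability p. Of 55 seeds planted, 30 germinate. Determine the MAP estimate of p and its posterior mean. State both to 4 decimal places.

MAP = 0.5455, posterior mean = 0.5439

Posterior: Beta(1+30, 1+25) = Beta(31, 26).
Mode = (31−1)/(31+26−2) = 30/55 = 0.5455.
With a flat prior the MAP equals the MLE, 30/55.
Mean = 31/(31+26) = 31/57 = 0.5439.
The mean is pulled below the mode by the posterior's left skew.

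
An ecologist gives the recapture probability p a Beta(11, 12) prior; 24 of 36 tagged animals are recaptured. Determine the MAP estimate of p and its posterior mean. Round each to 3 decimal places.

MAP = 0.596; posterior mean = 0.593

Posterior: Beta(11+24, 12+12) = Beta(35, 24).
Mode = (35−1)/(35+24−2) = 34/57 = 0.596.
Mean = 35/(35+24) = 35/59 = 0.593.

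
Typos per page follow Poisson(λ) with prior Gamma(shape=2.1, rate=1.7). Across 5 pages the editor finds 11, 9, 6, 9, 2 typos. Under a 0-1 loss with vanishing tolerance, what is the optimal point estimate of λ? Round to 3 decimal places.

5.687

Σ counts = 37. Posterior: Gamma(shape = 2.1+37 = 39.1, rate = 1.7+5 = 6.7).
Mode = (α−1)/β = 38.1/6.7 = 5.687.
Mean = α/β = 39.1/6.7 = 5.836.
This is the posterior mode — the MAP estimate.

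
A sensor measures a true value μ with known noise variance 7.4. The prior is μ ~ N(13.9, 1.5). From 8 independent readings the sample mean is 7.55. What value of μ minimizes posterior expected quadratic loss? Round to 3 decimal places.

9.972

Posterior for μ is Normal. Precision-weighted mean: (1/1.5·13.9 + 8/7.4·7.55) / (1/1.5 + 8/7.4) = 9.972.
A Normal posterior is symmetric, so mode = mean.
Quadratic loss ⇒ the optimal estimator is the posterior mean.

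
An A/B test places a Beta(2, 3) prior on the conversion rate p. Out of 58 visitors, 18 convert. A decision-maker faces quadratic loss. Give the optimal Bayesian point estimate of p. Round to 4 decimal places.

0.3175

Posterior: Beta(2+18, 3+40) = Beta(20, 43).
Mode = (20−1)/(20+43−2) = 19/61 = 0.3115.
Mean = 20/(20+43) = 20/63 = 0.3175.
Quadratic loss ⇒ the optimal estimator is the posterior mean.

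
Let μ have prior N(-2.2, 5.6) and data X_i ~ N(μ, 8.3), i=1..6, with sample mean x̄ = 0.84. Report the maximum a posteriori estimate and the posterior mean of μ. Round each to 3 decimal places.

Posterior for μ is Normal. Precision-weighted mean: (1/5.6·-2.2 + 6/8.3·0.84) / (1/5.6 + 6/8.3) = 0.238.
A Normal posterior is symmetric, so mode = mean.

MAP = 0.238; posterior mean = 0.238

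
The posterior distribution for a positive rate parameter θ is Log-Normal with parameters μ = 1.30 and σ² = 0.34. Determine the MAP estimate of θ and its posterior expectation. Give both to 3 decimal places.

MAP = 2.612, posterior mean = 4.349

Mode = exp(μ − σ²) = exp(0.96) = 2.612.
Mean = exp(μ + σ²/2) = exp(1.470) = 4.349.
Mean > mode: the posterior has a right tail.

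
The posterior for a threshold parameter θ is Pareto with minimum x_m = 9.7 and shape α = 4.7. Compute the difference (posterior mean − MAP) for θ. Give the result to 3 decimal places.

2.622

The Pareto density is strictly decreasing on [x_m, ∞), so the mode is x_m = 9.700.
Mean = α·x_m/(α−1) = 4.7·9.7/3.7 = 12.322.
Difference = 12.322 − 9.700 = 2.622.
The posterior is right-skewed, so the mean exceeds the mode.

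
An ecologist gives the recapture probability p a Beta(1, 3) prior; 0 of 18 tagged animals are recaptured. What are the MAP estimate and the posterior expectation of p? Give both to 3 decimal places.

Posterior: Beta(1+0, 3+18) = Beta(1, 21).
Since α = 1 ≤ 1 and β > 1, the Beta density is monotone decreasing on [0,1]; the mode is at 0.
Mean = 1/(1+21) = 0.045.

MAP = 0.000; posterior mean = 0.045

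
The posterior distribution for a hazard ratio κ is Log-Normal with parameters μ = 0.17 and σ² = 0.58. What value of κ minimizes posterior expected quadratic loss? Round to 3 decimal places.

Mode = exp(μ − σ²) = exp(-0.41) = 0.664.
Mean = exp(μ + σ²/2) = exp(0.460) = 1.584.
Quadratic loss ⇒ the optimal estimator is the posterior mean.

1.584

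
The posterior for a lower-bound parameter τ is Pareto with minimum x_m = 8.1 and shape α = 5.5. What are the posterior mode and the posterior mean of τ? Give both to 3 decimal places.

The Pareto density is strictly decreasing on [x_m, ∞), so the mode is x_m = 8.100.
Mean = α·x_m/(α−1) = 5.5·8.1/4.5 = 9.900.
The posterior is right-skewed, so the mean exceeds the mode.

posterior mode = 8.100, posterior mean = 9.900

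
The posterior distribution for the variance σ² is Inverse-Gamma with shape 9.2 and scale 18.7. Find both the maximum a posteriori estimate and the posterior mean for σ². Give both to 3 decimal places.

MAP = 1.833; posterior mean = 2.280

Mode = β/(α+1) = 18.7/10.2 = 1.833.
Mean = β/(α−1) = 18.7/8.2 = 2.280.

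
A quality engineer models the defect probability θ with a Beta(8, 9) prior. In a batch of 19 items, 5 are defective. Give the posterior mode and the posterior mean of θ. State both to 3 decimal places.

MAP = 0.353, posterior mean = 0.361

Posterior: Beta(8+5, 9+14) = Beta(13, 23).
Mode = (13−1)/(13+23−2) = 12/34 = 0.353.
Mean = 13/(13+23) = 13/36 = 0.361.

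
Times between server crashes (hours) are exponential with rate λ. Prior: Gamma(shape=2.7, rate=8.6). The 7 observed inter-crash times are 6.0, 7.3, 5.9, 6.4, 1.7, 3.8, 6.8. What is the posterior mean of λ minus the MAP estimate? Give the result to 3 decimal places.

0.022

Σ times = 37.9. Posterior: Gamma(shape = 2.7+7 = 9.7, rate = 8.6+37.9 = 46.5).
Mode = (α−1)/β = 8.7/46.5 = 0.187.
Mean = α/β = 9.7/46.5 = 0.209.
Difference = 0.209 − 0.187 = 0.022.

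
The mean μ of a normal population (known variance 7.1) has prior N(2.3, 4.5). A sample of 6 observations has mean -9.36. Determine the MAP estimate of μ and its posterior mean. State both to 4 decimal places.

Posterior for μ is Normal. Precision-weighted mean: (1/4.5·2.3 + 6/7.1·-9.36) / (1/4.5 + 6/7.1) = -6.9323.
A Normal posterior is symmetric, so mode = mean.

MAP = -6.9323; posterior mean = -6.9323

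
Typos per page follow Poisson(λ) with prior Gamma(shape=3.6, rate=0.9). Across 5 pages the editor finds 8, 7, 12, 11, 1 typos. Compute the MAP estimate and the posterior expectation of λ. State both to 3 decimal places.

MAP: 7.051. Posterior mean: 7.220.

Σ counts = 39. Posterior: Gamma(shape = 3.6+39 = 42.6, rate = 0.9+5 = 5.9).
Mode = (α−1)/β = 41.6/5.9 = 7.051.
Mean = α/β = 42.6/5.9 = 7.220.
The posterior is right-skewed, so the mean exceeds the mode.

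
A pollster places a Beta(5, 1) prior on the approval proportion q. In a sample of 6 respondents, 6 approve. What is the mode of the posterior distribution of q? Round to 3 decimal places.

Posterior: Beta(5+6, 1+0) = Beta(11, 1).
Since β = 1 ≤ 1 and α > 1, the Beta density is monotone increasing on [0,1]; the mode is at 1.
Mean = 11/(11+1) = 0.917.
This is the posterior mode — the MAP estimate.

1.000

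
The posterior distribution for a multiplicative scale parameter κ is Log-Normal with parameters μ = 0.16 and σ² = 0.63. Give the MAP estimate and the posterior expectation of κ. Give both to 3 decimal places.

Mode = exp(μ − σ²) = exp(-0.47) = 0.625.
Mean = exp(μ + σ²/2) = exp(0.475) = 1.608.
Right-skewed posterior ⇒ mode < mean.

MAP = 0.625; posterior mean = 1.608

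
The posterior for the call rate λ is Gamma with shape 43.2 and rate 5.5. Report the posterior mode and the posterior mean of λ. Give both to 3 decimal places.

Mode = (α−1)/β = 42.2/5.5 = 7.673.
Mean = α/β = 43.2/5.5 = 7.855.

MAP: 7.673. Posterior mean: 7.855.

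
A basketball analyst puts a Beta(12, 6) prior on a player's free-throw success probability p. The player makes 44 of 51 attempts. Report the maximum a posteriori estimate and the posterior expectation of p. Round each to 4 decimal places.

MAP = 0.8209, posterior mean = 0.8116

Posterior: Beta(12+44, 6+7) = Beta(56, 13).
Mode = (56−1)/(56+13−2) = 55/67 = 0.8209.
Mean = 56/(56+13) = 56/69 = 0.8116.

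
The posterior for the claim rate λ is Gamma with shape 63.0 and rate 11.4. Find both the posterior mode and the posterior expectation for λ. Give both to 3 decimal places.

Mode = (α−1)/β = 62.0/11.4 = 5.439.
Mean = α/β = 63.0/11.4 = 5.526.
The mean is pulled above the mode by the posterior's right skew.

MAP = 5.439, posterior mean = 5.526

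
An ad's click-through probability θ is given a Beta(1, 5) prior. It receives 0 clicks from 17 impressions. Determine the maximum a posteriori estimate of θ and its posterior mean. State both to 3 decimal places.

Posterior: Beta(1+0, 5+17) = Beta(1, 22).
Since α = 1 ≤ 1 and β > 1, the Beta density is monotone decreasing on [0,1]; the mode is at 0.
Mean = 1/(1+22) = 0.043.

MAP = 0.000; posterior mean = 0.043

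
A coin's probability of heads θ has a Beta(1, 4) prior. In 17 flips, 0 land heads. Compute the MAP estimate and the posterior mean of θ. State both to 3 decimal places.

MAP: 0.000. Posterior mean: 0.045.

Posterior: Beta(1+0, 4+17) = Beta(1, 21).
Since α = 1 ≤ 1 and β > 1, the Beta density is monotone decreasing on [0,1]; the mode is at 0.
Mean = 1/(1+21) = 0.045.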